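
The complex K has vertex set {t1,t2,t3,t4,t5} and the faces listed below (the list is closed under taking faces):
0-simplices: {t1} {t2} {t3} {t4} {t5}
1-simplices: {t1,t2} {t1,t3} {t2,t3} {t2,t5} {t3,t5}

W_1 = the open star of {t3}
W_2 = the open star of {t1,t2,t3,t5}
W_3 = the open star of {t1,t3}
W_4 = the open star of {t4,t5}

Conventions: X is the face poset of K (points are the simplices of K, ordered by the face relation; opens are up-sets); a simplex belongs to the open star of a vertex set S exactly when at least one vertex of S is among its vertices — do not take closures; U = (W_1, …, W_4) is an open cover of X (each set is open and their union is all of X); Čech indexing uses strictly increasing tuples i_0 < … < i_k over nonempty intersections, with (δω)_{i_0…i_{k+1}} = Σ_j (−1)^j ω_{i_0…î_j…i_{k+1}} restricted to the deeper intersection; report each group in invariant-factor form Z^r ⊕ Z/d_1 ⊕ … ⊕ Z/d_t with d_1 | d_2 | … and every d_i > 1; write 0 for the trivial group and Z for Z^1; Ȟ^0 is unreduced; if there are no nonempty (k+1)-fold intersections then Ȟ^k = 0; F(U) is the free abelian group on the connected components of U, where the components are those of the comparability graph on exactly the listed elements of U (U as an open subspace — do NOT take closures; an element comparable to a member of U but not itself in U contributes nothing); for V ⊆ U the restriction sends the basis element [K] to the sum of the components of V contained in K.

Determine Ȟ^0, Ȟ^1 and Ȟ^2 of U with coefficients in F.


Ȟ^0(U;F) ≅ Z^2; Ȟ^1(U;F) ≅ 0; Ȟ^2(U;F) ≅ 0

nonempty overlaps:
  W1={{t3},{t1,t3},{t2,t3},{t3,t5}} W2={{t1},{t2},{t3},{t5},{t1,t2},{t1,t3},{t2,t3},{t2,t5},{t3,t5}} W3={{t1},{t3},{t1,t2},{t1,t3},{t2,t3},{t3,t5}} W4={{t4},{t5},{t2,t5},{t3,t5}}
  W12={{t3},{t1,t3},{t2,t3},{t3,t5}} W13={{t3},{t1,t3},{t2,t3},{t3,t5}} W14={{t3,t5}} W23={{t1},{t3},{t1,t2},{t1,t3},{t2,t3},{t3,t5}} W24={{t5},{t2,t5},{t3,t5}} W34={{t3,t5}}
  W123={{t3},{t1,t3},{t2,t3},{t3,t5}} W124={{t3,t5}} W134={{t3,t5}} W234={{t3,t5}}
  W1234={{t3,t5}}
components per intersection:
  W1: {{t3},{t1,t3},{t2,t3},{t3,t5}}
  W2: {{t1},{t2},{t3},{t5},{t1,t2},{t1,t3},{t2,t3},{t2,t5},{t3,t5}}
  W3: {{t1},{t3},{t1,t2},{t1,t3},{t2,t3},{t3,t5}}
  W4: {{t4}} {{t5},{t2,t5},{t3,t5}}
  W12: {{t3},{t1,t3},{t2,t3},{t3,t5}}
  W13: {{t3},{t1,t3},{t2,t3},{t3,t5}}
  W14: {{t3,t5}}
  W23: {{t1},{t3},{t1,t2},{t1,t3},{t2,t3},{t3,t5}}
  W24: {{t5},{t2,t5},{t3,t5}}
  W34: {{t3,t5}}
  W123: {{t3},{t1,t3},{t2,t3},{t3,t5}}
  W124: {{t3,t5}}
  W134: {{t3,t5}}
  W234: {{t3,t5}}
  W1234: {{t3,t5}}
C dims 5,6,4,1; δ0: rk 3, SNF 1^3; δ1: rk 3, SNF 1^3; δ2: rk 1, SNF 1^1
degree 0: 5−3−0 = 2 → Ȟ^0 ≅ Z^2
degree 1: 6−3−3 = 0 → Ȟ^1 ≅ 0
degree 2: 4−1−3 = 0 → Ȟ^2 ≅ 0


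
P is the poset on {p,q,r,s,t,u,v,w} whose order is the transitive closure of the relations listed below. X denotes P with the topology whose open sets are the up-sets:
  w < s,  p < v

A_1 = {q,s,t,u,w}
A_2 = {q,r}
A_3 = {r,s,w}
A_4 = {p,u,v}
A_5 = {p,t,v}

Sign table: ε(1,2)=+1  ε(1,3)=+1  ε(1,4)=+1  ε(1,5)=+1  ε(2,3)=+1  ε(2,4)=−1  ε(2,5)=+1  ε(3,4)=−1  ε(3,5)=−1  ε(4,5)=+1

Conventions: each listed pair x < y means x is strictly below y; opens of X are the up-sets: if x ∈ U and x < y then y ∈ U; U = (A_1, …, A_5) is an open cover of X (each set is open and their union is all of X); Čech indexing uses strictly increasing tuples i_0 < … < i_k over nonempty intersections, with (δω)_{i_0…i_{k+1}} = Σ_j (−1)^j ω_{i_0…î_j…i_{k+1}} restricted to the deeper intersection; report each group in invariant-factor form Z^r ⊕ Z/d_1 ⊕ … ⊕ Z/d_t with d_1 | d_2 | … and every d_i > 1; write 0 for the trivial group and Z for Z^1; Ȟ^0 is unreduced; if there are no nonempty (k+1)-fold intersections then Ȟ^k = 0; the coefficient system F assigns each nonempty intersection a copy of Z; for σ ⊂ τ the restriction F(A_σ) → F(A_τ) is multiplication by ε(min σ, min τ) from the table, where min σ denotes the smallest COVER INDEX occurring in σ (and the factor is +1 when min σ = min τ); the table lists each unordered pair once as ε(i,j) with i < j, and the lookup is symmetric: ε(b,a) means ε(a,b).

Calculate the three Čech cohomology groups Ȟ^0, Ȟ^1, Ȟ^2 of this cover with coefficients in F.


Ȟ^0 = Z, Ȟ^1 = Z^2 and Ȟ^2 = 0

nonempty overlaps:
  A12={q} A13={s,w} A14={u} A15={t} A23={r} A45={p,v}
C dims 5,6; δ0: rk 4, SNF 1^4
degree 0: 5−4−0 = 1 → Ȟ^0 ≅ Z
degree 1: 6−0−4 = 2 → Ȟ^1 ≅ Z^2
degree 2: 0−0−0 = 0 → Ȟ^2 ≅ 0


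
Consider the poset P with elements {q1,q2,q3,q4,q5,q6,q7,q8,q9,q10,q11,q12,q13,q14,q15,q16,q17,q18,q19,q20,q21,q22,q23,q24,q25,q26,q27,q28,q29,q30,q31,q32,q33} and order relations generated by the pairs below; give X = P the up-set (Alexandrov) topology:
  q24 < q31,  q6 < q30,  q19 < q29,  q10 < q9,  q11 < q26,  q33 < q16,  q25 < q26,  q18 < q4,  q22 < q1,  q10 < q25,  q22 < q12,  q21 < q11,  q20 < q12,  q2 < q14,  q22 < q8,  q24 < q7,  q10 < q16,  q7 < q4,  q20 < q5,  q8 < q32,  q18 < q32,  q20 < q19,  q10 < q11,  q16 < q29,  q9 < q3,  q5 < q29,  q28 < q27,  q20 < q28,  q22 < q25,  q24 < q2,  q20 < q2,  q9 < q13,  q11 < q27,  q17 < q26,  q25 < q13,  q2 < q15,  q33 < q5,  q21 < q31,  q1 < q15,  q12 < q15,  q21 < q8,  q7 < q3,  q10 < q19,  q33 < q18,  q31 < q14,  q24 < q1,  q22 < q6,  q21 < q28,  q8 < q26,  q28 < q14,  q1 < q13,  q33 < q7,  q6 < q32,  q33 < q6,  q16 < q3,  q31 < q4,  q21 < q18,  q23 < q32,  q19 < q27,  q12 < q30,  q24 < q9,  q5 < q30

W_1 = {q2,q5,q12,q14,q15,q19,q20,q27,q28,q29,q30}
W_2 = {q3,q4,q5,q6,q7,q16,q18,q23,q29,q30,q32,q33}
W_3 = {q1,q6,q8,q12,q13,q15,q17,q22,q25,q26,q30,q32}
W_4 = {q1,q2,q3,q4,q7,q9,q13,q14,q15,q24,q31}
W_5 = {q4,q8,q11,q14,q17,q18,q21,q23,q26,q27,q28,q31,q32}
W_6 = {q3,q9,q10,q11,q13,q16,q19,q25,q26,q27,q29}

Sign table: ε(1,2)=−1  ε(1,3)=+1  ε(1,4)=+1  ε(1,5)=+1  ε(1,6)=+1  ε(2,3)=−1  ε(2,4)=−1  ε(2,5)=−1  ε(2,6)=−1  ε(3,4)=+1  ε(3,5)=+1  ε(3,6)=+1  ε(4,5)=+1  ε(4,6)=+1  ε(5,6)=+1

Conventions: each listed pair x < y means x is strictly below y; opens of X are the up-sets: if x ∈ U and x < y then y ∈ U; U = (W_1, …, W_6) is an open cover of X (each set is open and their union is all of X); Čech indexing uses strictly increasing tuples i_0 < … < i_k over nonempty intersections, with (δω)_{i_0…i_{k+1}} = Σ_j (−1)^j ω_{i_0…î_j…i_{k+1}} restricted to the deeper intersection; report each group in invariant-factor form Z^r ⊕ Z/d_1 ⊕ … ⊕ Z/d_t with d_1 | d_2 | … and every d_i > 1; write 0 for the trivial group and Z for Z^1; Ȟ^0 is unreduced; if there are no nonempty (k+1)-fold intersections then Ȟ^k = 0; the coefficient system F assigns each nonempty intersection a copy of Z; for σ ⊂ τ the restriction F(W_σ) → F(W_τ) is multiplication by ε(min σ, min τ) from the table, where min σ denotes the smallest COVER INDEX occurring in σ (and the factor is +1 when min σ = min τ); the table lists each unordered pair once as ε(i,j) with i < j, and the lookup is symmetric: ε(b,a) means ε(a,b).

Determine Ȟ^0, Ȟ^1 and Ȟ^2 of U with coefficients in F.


Ȟ^0 = Z; Ȟ^1 = 0; Ȟ^2 = Z/2

nerve simplices:
  W12={q5,q29,q30} W13={q12,q15,q30} W14={q2,q14,q15} W15={q14,q27,q28} W16={q19,q27,q29} W23={q6,q30,q32} W24={q3,q4,q7} W25={q4,q18,q23,q32} W26={q3,q16,q29} W34={q1,q13,q15} W35={q8,q17,q26,q32} W36={q13,q25,q26} W45={q4,q14,q31} W46={q3,q9,q13} W56={q11,q26,q27}
  W123={q30} W126={q29} W134={q15} W145={q14} W156={q27} W235={q32} W245={q4} W246={q3} W346={q13} W356={q26}
C dims 6,15,10; δ0: rk 5, SNF 1^5; δ1: rk 10, SNF 1^9·2
degree 0: 6−5−0 = 1 → Ȟ^0 ≅ Z
degree 1: 15−10−5 = 0 → Ȟ^1 ≅ 0
degree 2: 10−0−10 = 0 plus torsion [2] → Ȟ^2 ≅ Z/2


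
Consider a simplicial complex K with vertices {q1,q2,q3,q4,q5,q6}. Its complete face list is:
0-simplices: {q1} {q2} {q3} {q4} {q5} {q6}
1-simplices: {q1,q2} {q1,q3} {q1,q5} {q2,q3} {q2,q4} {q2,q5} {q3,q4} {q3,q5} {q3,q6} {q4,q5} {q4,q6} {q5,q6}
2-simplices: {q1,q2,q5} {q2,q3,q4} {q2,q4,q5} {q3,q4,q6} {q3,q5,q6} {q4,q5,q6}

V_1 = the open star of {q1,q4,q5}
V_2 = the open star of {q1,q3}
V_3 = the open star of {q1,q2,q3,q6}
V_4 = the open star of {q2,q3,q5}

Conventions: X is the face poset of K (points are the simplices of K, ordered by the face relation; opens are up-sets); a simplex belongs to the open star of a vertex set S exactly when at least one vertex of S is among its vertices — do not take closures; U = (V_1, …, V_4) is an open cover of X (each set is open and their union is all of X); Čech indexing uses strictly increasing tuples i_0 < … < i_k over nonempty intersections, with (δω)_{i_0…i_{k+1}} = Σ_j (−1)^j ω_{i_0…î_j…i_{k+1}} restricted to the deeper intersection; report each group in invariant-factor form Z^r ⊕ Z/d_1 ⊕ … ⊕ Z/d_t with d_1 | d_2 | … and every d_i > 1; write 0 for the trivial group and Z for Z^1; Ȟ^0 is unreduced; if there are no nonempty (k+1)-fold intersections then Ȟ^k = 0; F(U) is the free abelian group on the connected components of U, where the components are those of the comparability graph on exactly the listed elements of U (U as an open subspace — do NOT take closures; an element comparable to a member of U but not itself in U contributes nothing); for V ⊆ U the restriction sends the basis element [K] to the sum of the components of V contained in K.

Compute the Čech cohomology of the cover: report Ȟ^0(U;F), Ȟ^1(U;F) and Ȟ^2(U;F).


Ȟ^0 = Z; Ȟ^1 = 0; Ȟ^2 = Z

nerve simplices:
  V1={{q1},{q4},{q5},{q1,q2},{q1,q3},{q1,q5},{q2,q4},{q2,q5},{q3,q4},{q3,q5},{q4,q5},{q4,q6},{q5,q6},{q1,q2,q5},{q2,q3,q4},{q2,q4,q5},{q3,q4,q6},{q3,q5,q6},{q4,q5,q6}} V2={{q1},{q3},{q1,q2},{q1,q3},{q1,q5},{q2,q3},{q3,q4},{q3,q5},{q3,q6},{q1,q2,q5},{q2,q3,q4},{q3,q4,q6},{q3,q5,q6}} V3={{q1},{q2},{q3},{q6},{q1,q2},{q1,q3},{q1,q5},{q2,q3},{q2,q4},{q2,q5},{q3,q4},{q3,q5},{q3,q6},{q4,q6},{q5,q6},{q1,q2,q5},{q2,q3,q4},{q2,q4,q5},{q3,q4,q6},{q3,q5,q6},{q4,q5,q6}} V4={{q2},{q3},{q5},{q1,q2},{q1,q3},{q1,q5},{q2,q3},{q2,q4},{q2,q5},{q3,q4},{q3,q5},{q3,q6},{q4,q5},{q5,q6},{q1,q2,q5},{q2,q3,q4},{q2,q4,q5},{q3,q4,q6},{q3,q5,q6},{q4,q5,q6}}
  V12={{q1},{q1,q2},{q1,q3},{q1,q5},{q3,q4},{q3,q5},{q1,q2,q5},{q2,q3,q4},{q3,q4,q6},{q3,q5,q6}} V13={{q1},{q1,q2},{q1,q3},{q1,q5},{q2,q4},{q2,q5},{q3,q4},{q3,q5},{q4,q6},{q5,q6},{q1,q2,q5},{q2,q3,q4},{q2,q4,q5},{q3,q4,q6},{q3,q5,q6},{q4,q5,q6}} V14={{q5},{q1,q2},{q1,q3},{q1,q5},{q2,q4},{q2,q5},{q3,q4},{q3,q5},{q4,q5},{q5,q6},{q1,q2,q5},{q2,q3,q4},{q2,q4,q5},{q3,q4,q6},{q3,q5,q6},{q4,q5,q6}} V23={{q1},{q3},{q1,q2},{q1,q3},{q1,q5},{q2,q3},{q3,q4},{q3,q5},{q3,q6},{q1,q2,q5},{q2,q3,q4},{q3,q4,q6},{q3,q5,q6}} V24={{q3},{q1,q2},{q1,q3},{q1,q5},{q2,q3},{q3,q4},{q3,q5},{q3,q6},{q1,q2,q5},{q2,q3,q4},{q3,q4,q6},{q3,q5,q6}} V34={{q2},{q3},{q1,q2},{q1,q3},{q1,q5},{q2,q3},{q2,q4},{q2,q5},{q3,q4},{q3,q5},{q3,q6},{q5,q6},{q1,q2,q5},{q2,q3,q4},{q2,q4,q5},{q3,q4,q6},{q3,q5,q6},{q4,q5,q6}}
  V123={{q1},{q1,q2},{q1,q3},{q1,q5},{q3,q4},{q3,q5},{q1,q2,q5},{q2,q3,q4},{q3,q4,q6},{q3,q5,q6}} V124={{q1,q2},{q1,q3},{q1,q5},{q3,q4},{q3,q5},{q1,q2,q5},{q2,q3,q4},{q3,q4,q6},{q3,q5,q6}} V134={{q1,q2},{q1,q3},{q1,q5},{q2,q4},{q2,q5},{q3,q4},{q3,q5},{q5,q6},{q1,q2,q5},{q2,q3,q4},{q2,q4,q5},{q3,q4,q6},{q3,q5,q6},{q4,q5,q6}} V234={{q3},{q1,q2},{q1,q3},{q1,q5},{q2,q3},{q3,q4},{q3,q5},{q3,q6},{q1,q2,q5},{q2,q3,q4},{q3,q4,q6},{q3,q5,q6}}
  V1234={{q1,q2},{q1,q3},{q1,q5},{q3,q4},{q3,q5},{q1,q2,q5},{q2,q3,q4},{q3,q4,q6},{q3,q5,q6}}
components per intersection:
  V1: {{q1},{q4},{q5},{q1,q2},{q1,q3},{q1,q5},{q2,q4},{q2,q5},{q3,q4},{q3,q5},{q4,q5},{q4,q6},{q5,q6},{q1,q2,q5},{q2,q3,q4},{q2,q4,q5},{q3,q4,q6},{q3,q5,q6},{q4,q5,q6}}
  V2: {{q1},{q3},{q1,q2},{q1,q3},{q1,q5},{q2,q3},{q3,q4},{q3,q5},{q3,q6},{q1,q2,q5},{q2,q3,q4},{q3,q4,q6},{q3,q5,q6}}
  V3: {{q1},{q2},{q3},{q6},{q1,q2},{q1,q3},{q1,q5},{q2,q3},{q2,q4},{q2,q5},{q3,q4},{q3,q5},{q3,q6},{q4,q6},{q5,q6},{q1,q2,q5},{q2,q3,q4},{q2,q4,q5},{q3,q4,q6},{q3,q5,q6},{q4,q5,q6}}
  V4: {{q2},{q3},{q5},{q1,q2},{q1,q3},{q1,q5},{q2,q3},{q2,q4},{q2,q5},{q3,q4},{q3,q5},{q3,q6},{q4,q5},{q5,q6},{q1,q2,q5},{q2,q3,q4},{q2,q4,q5},{q3,q4,q6},{q3,q5,q6},{q4,q5,q6}}
  V12: {{q1},{q1,q2},{q1,q3},{q1,q5},{q1,q2,q5}} {{q3,q4},{q2,q3,q4},{q3,q4,q6}} {{q3,q5},{q3,q5,q6}}
  V13: {{q1},{q1,q2},{q1,q3},{q1,q5},{q2,q4},{q2,q5},{q3,q4},{q3,q5},{q4,q6},{q5,q6},{q1,q2,q5},{q2,q3,q4},{q2,q4,q5},{q3,q4,q6},{q3,q5,q6},{q4,q5,q6}}
  V14: {{q5},{q1,q2},{q1,q5},{q2,q4},{q2,q5},{q3,q4},{q3,q5},{q4,q5},{q5,q6},{q1,q2,q5},{q2,q3,q4},{q2,q4,q5},{q3,q4,q6},{q3,q5,q6},{q4,q5,q6}} {{q1,q3}}
  V23: {{q1},{q3},{q1,q2},{q1,q3},{q1,q5},{q2,q3},{q3,q4},{q3,q5},{q3,q6},{q1,q2,q5},{q2,q3,q4},{q3,q4,q6},{q3,q5,q6}}
  V24: {{q3},{q1,q3},{q2,q3},{q3,q4},{q3,q5},{q3,q6},{q2,q3,q4},{q3,q4,q6},{q3,q5,q6}} {{q1,q2},{q1,q5},{q1,q2,q5}}
  V34: {{q2},{q3},{q1,q2},{q1,q3},{q1,q5},{q2,q3},{q2,q4},{q2,q5},{q3,q4},{q3,q5},{q3,q6},{q5,q6},{q1,q2,q5},{q2,q3,q4},{q2,q4,q5},{q3,q4,q6},{q3,q5,q6},{q4,q5,q6}}
  V123: {{q1},{q1,q2},{q1,q3},{q1,q5},{q1,q2,q5}} {{q3,q4},{q2,q3,q4},{q3,q4,q6}} {{q3,q5},{q3,q5,q6}}
  V124: {{q1,q2},{q1,q5},{q1,q2,q5}} {{q1,q3}} {{q3,q4},{q2,q3,q4},{q3,q4,q6}} {{q3,q5},{q3,q5,q6}}
  V134: {{q1,q2},{q1,q5},{q2,q4},{q2,q5},{q3,q4},{q1,q2,q5},{q2,q3,q4},{q2,q4,q5},{q3,q4,q6}} {{q1,q3}} {{q3,q5},{q5,q6},{q3,q5,q6},{q4,q5,q6}}
  V234: {{q3},{q1,q3},{q2,q3},{q3,q4},{q3,q5},{q3,q6},{q2,q3,q4},{q3,q4,q6},{q3,q5,q6}} {{q1,q2},{q1,q5},{q1,q2,q5}}
  V1234: {{q1,q2},{q1,q5},{q1,q2,q5}} {{q1,q3}} {{q3,q4},{q2,q3,q4},{q3,q4,q6}} {{q3,q5},{q3,q5,q6}}
C dims 4,10,12,4; δ0: rk 3, SNF 1^3; δ1: rk 7, SNF 1^7; δ2: rk 4, SNF 1^4
degree 0: 4−3−0 = 1 → Ȟ^0 ≅ Z
degree 1: 10−7−3 = 0 → Ȟ^1 ≅ 0
degree 2: 12−4−7 = 1 → Ȟ^2 ≅ Z


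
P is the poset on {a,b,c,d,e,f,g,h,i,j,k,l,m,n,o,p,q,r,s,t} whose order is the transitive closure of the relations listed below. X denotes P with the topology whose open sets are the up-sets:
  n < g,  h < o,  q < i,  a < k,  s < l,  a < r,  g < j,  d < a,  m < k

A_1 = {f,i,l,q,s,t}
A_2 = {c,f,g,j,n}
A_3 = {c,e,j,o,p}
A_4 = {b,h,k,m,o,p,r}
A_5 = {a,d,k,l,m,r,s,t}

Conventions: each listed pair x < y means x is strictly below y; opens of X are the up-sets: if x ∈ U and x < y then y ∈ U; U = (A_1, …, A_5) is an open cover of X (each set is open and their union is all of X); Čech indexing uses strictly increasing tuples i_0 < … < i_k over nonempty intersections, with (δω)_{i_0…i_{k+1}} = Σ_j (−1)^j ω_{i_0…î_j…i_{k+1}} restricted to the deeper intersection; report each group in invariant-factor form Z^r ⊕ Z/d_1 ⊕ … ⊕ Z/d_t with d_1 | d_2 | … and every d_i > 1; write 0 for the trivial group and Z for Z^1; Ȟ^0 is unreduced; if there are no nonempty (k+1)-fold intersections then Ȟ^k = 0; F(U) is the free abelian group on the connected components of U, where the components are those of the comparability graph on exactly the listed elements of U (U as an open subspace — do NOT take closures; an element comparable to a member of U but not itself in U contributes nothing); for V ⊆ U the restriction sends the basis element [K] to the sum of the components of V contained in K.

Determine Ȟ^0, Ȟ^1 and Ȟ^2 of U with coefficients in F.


nerve of the cover:
  A12={f} A15={l,s,t} A23={c,j} A34={o,p} A45={k,m,r}
components per intersection:
  A1: {f} {i,q} {l,s} {t}
  A2: {c} {f} {g,j,n}
  A3: {c} {e} {j} {o} {p}
  A4: {b} {h,o} {k,m} {p} {r}
  A5: {a,d,k,m,r} {l,s} {t}
  A12: {f}
  A15: {l,s} {t}
  A23: {c} {j}
  A34: {o} {p}
  A45: {k,m} {r}
C dims 20,9; δ0: rk 9, SNF 1^9
Ȟ^0 = (20 − 9) − 0 = 11, so Ȟ^0 ≅ Z^11
Ȟ^1 = (9 − 0) − 9 = 0, so Ȟ^1 ≅ 0
Ȟ^2 = (0 − 0) − 0 = 0, so Ȟ^2 ≅ 0

Ȟ^0 ≅ Z^11, Ȟ^1 ≅ 0 and Ȟ^2 ≅ 0


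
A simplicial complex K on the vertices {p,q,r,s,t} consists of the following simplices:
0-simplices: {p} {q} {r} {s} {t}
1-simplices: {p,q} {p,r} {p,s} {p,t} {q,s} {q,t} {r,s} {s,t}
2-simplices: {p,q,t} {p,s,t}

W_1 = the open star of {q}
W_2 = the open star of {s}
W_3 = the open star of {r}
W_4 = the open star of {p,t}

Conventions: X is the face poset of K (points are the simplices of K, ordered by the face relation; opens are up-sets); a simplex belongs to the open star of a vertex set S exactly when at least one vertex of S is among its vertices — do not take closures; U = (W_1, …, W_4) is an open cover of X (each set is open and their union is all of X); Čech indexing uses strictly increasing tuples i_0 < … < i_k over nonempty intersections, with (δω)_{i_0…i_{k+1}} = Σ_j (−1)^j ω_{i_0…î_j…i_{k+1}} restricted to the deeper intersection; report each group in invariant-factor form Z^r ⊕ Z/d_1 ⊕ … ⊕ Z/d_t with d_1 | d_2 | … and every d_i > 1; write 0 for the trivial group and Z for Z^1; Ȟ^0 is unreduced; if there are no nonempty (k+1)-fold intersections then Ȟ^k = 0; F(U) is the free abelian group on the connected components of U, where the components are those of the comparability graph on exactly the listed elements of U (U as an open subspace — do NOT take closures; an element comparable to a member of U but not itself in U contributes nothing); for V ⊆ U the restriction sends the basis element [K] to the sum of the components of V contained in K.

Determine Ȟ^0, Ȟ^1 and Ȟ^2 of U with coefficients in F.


Ȟ^0(U;F) ≅ Z, Ȟ^1(U;F) ≅ Z^2 and Ȟ^2(U;F) ≅ 0

nerve of the cover:
  W1={{q},{p,q},{q,s},{q,t},{p,q,t}} W2={{s},{p,s},{q,s},{r,s},{s,t},{p,s,t}} W3={{r},{p,r},{r,s}} W4={{p},{t},{p,q},{p,r},{p,s},{p,t},{q,t},{s,t},{p,q,t},{p,s,t}}
  W12={{q,s}} W14={{p,q},{q,t},{p,q,t}} W23={{r,s}} W24={{p,s},{s,t},{p,s,t}} W34={{p,r}}
components per intersection:
  W1: {{q},{p,q},{q,s},{q,t},{p,q,t}}
  W2: {{s},{p,s},{q,s},{r,s},{s,t},{p,s,t}}
  W3: {{r},{p,r},{r,s}}
  W4: {{p},{t},{p,q},{p,r},{p,s},{p,t},{q,t},{s,t},{p,q,t},{p,s,t}}
  W12: {{q,s}}
  W14: {{p,q},{q,t},{p,q,t}}
  W23: {{r,s}}
  W24: {{p,s},{s,t},{p,s,t}}
  W34: {{p,r}}
C dims 4,5; δ0: rk 3, SNF 1^3
Ȟ^0 = (4 − 3) − 0 = 1, so Ȟ^0 ≅ Z
Ȟ^1 = (5 − 0) − 3 = 2, so Ȟ^1 ≅ Z^2
Ȟ^2 = (0 − 0) − 0 = 0, so Ȟ^2 ≅ 0


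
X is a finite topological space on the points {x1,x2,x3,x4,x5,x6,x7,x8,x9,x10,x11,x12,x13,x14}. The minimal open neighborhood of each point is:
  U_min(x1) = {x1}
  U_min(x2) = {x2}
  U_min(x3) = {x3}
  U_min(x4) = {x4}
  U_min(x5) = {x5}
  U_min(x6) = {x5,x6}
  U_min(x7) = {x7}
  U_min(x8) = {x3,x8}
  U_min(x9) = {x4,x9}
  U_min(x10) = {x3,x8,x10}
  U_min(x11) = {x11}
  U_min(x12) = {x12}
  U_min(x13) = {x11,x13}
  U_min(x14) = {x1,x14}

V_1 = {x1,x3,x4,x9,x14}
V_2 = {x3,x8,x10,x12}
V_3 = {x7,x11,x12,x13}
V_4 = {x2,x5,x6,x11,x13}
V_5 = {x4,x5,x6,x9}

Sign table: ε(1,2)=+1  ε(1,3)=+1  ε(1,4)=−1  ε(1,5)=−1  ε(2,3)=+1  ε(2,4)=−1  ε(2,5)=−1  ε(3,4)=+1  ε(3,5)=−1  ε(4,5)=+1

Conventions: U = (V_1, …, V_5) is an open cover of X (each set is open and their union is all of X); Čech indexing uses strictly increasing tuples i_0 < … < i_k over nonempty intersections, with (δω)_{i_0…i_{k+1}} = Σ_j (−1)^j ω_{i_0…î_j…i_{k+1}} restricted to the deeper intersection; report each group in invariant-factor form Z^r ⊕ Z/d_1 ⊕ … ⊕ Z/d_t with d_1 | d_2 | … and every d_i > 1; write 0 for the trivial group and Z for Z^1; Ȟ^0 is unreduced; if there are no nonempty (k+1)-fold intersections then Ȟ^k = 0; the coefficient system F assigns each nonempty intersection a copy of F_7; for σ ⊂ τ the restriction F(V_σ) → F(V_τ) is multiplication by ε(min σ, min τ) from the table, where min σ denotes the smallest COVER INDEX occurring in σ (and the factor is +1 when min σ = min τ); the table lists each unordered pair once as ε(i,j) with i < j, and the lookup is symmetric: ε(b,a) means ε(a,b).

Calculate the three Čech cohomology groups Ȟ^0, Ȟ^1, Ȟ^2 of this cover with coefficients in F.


nerve simplices:
  V12={x3} V15={x4,x9} V23={x12} V34={x11,x13} V45={x5,x6}
C dims 5,5; δ0: rk_F7 5
degree 0: 5−5−0 = 0 → Ȟ^0 ≅ 0
degree 1: 5−0−5 = 0 → Ȟ^1 ≅ 0
degree 2: 0−0−0 = 0 → Ȟ^2 ≅ 0

Ȟ^0 ≅ 0, Ȟ^1 ≅ 0 and Ȟ^2 ≅ 0


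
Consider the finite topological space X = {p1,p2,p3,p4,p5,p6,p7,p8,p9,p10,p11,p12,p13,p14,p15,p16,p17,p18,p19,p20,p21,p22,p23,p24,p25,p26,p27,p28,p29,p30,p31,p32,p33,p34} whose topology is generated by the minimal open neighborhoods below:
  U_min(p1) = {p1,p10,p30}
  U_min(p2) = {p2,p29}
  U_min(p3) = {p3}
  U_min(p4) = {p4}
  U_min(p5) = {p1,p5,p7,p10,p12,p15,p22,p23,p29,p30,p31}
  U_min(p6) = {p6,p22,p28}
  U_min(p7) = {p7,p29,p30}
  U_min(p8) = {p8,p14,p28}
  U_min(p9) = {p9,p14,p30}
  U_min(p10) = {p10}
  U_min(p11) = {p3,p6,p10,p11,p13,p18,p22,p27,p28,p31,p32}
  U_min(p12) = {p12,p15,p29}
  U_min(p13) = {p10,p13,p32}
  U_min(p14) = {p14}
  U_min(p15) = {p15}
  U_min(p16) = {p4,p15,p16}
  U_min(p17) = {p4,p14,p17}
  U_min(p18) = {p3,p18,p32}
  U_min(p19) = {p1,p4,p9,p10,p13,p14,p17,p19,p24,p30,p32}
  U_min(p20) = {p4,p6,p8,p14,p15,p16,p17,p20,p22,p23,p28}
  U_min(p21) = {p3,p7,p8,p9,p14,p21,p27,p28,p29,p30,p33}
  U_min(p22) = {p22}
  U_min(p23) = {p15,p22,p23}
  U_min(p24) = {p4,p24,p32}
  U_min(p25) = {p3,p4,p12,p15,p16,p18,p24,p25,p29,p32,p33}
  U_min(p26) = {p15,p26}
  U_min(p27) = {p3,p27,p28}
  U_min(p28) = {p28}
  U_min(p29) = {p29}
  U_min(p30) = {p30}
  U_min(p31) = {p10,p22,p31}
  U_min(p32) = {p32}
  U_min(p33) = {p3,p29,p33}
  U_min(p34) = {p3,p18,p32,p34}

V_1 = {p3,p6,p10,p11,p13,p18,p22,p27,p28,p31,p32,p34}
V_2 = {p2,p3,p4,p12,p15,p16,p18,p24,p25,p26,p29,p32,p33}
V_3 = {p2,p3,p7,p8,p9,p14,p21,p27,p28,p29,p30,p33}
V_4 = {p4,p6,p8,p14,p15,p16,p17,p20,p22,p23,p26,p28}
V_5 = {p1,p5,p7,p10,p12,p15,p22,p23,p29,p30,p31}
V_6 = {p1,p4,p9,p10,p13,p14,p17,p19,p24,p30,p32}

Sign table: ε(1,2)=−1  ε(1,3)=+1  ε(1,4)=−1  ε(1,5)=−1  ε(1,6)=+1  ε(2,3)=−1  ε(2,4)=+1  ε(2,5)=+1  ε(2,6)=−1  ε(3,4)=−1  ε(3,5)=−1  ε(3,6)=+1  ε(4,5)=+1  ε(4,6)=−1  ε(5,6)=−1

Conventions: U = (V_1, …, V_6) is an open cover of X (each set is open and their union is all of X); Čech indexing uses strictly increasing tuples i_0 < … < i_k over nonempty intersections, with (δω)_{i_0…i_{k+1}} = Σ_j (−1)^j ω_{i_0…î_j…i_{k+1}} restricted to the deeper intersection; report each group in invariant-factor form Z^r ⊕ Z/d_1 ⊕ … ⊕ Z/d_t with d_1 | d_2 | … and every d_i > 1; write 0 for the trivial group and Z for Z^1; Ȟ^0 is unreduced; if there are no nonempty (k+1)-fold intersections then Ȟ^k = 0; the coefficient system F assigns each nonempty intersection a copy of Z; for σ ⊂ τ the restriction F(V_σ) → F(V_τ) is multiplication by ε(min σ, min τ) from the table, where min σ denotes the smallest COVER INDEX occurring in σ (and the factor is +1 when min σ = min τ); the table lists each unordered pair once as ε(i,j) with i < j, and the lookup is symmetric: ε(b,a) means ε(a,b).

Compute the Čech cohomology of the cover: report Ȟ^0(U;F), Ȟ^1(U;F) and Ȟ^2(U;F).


nonempty overlaps:
  V12={p3,p18,p32} V13={p3,p27,p28} V14={p6,p22,p28} V15={p10,p22,p31} V16={p10,p13,p32} V23={p2,p3,p29,p33} V24={p4,p15,p16,p26} V25={p12,p15,p29} V26={p4,p24,p32} V34={p8,p14,p28} V35={p7,p29,p30} V36={p9,p14,p30} V45={p15,p22,p23} V46={p4,p14,p17} V56={p1,p10,p30}
  V123={p3} V126={p32} V134={p28} V145={p22} V156={p10} V235={p29} V245={p15} V246={p4} V346={p14} V356={p30}
C dims 6,15,10; δ0: rk 5, SNF 1^5; δ1: rk 10, SNF 1^9·2
degree 0: 6−5−0 = 1 → Ȟ^0 ≅ Z
degree 1: 15−10−5 = 0 → Ȟ^1 ≅ 0
degree 2: 10−0−10 = 0 plus torsion [2] → Ȟ^2 ≅ Z/2

Ȟ^0 = Z, Ȟ^1 = 0 and Ȟ^2 = Z/2


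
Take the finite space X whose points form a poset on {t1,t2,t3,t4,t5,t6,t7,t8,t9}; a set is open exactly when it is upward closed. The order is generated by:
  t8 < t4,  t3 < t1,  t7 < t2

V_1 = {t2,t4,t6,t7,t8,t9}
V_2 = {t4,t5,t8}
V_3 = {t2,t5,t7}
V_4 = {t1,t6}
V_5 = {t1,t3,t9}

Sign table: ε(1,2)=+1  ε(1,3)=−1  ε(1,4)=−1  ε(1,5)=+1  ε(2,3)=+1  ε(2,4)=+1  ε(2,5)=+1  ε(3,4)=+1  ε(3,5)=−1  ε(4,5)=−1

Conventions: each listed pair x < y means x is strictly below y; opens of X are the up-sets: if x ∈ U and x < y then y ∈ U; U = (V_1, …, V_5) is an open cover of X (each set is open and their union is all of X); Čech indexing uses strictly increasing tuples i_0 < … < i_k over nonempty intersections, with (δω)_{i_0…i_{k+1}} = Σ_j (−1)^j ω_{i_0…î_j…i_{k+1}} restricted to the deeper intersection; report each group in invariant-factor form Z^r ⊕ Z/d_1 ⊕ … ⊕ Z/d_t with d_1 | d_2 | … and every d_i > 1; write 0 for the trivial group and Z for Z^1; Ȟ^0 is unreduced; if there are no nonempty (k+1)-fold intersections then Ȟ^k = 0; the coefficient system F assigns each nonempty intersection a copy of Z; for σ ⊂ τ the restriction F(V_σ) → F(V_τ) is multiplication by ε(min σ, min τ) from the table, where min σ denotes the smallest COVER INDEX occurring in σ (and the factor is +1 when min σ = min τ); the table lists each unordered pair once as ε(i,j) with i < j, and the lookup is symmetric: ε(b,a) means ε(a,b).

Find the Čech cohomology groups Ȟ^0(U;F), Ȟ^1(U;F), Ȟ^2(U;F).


nerve of the cover:
  V12={t4,t8} V13={t2,t7} V14={t6} V15={t9} V23={t5} V45={t1}
C dims 5,6; δ0: rk 5, SNF 1^4·2
Ȟ^0 = (5 − 5) − 0 = 0, so Ȟ^0 ≅ 0
Ȟ^1 = (6 − 0) − 5 = 1 plus torsion [2], so Ȟ^1 ≅ Z ⊕ Z/2
Ȟ^2 = (0 − 0) − 0 = 0, so Ȟ^2 ≅ 0

Ȟ^0 ≅ 0,  Ȟ^1 ≅ Z ⊕ Z/2,  Ȟ^2 ≅ 0


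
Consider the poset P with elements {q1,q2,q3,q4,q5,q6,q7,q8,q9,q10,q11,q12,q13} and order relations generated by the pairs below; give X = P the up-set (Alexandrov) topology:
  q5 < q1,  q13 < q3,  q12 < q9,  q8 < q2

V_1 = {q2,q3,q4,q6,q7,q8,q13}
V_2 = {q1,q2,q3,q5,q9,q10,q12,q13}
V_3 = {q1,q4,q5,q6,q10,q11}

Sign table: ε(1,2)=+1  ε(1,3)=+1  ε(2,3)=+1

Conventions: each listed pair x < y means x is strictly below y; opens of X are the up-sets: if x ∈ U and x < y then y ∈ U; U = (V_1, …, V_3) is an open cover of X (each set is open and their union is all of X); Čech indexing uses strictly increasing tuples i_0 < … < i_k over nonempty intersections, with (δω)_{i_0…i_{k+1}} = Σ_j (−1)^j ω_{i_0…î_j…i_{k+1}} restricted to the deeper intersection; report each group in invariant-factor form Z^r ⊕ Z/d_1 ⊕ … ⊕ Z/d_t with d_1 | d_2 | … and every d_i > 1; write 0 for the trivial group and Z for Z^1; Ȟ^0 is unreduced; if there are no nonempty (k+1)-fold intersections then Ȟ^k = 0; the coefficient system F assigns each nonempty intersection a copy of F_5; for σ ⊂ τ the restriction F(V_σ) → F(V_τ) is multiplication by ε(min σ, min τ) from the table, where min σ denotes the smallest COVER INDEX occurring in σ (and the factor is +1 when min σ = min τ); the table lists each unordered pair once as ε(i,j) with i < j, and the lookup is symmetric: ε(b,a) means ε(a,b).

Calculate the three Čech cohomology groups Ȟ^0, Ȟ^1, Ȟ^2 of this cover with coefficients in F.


Ȟ^0(U;F) ≅ Z/5; Ȟ^1(U;F) ≅ Z/5; Ȟ^2(U;F) ≅ 0

cover nerve:
  V12={q2,q3,q13} V13={q4,q6} V23={q1,q5,q10}
C dims 3,3; δ0: rk_F5 2
Ȟ^0: (3−2)−0=1 ⇒ Z/5
Ȟ^1: (3−0)−2=1 ⇒ Z/5
Ȟ^2: (0−0)−0=0 ⇒ 0


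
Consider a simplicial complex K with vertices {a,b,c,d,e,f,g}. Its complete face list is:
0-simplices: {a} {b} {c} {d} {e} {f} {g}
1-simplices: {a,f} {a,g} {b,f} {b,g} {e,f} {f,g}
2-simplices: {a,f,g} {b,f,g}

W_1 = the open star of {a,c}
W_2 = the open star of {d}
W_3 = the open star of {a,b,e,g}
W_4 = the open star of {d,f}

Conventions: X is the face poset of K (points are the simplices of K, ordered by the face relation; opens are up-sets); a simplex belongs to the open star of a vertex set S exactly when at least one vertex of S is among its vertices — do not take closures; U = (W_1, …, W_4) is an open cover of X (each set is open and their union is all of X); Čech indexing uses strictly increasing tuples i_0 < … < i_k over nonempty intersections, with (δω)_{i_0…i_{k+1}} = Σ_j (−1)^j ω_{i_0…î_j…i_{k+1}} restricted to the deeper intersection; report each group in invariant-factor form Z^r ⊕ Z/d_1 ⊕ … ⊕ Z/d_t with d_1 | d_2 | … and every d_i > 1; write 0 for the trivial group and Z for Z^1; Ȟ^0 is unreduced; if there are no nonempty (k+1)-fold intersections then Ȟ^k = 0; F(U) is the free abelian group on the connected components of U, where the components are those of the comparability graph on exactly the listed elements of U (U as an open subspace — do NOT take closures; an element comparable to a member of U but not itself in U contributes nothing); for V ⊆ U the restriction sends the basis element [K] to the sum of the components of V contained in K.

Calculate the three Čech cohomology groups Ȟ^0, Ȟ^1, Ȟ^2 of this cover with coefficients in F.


nonempty intersections:
  W1={{a},{c},{a,f},{a,g},{a,f,g}} W2={{d}} W3={{a},{b},{e},{g},{a,f},{a,g},{b,f},{b,g},{e,f},{f,g},{a,f,g},{b,f,g}} W4={{d},{f},{a,f},{b,f},{e,f},{f,g},{a,f,g},{b,f,g}}
  W13={{a},{a,f},{a,g},{a,f,g}} W14={{a,f},{a,f,g}} W24={{d}} W34={{a,f},{b,f},{e,f},{f,g},{a,f,g},{b,f,g}}
  W134={{a,f},{a,f,g}}
components per intersection:
  W1: {{a},{a,f},{a,g},{a,f,g}} {{c}}
  W2: {{d}}
  W3: {{a},{b},{g},{a,f},{a,g},{b,f},{b,g},{f,g},{a,f,g},{b,f,g}} {{e},{e,f}}
  W4: {{d}} {{f},{a,f},{b,f},{e,f},{f,g},{a,f,g},{b,f,g}}
  W13: {{a},{a,f},{a,g},{a,f,g}}
  W14: {{a,f},{a,f,g}}
  W24: {{d}}
  W34: {{a,f},{b,f},{f,g},{a,f,g},{b,f,g}} {{e,f}}
  W134: {{a,f},{a,f,g}}
C dims 7,5,1; δ0: rk 4, SNF 1^4; δ1: rk 1, SNF 1^1
Ȟ^0: (7−4)−0=3 ⇒ Z^3
Ȟ^1: (5−1)−4=0 ⇒ 0
Ȟ^2: (1−0)−1=0 ⇒ 0

Ȟ^0(U;F) ≅ Z^3; Ȟ^1(U;F) ≅ 0; Ȟ^2(U;F) ≅ 0


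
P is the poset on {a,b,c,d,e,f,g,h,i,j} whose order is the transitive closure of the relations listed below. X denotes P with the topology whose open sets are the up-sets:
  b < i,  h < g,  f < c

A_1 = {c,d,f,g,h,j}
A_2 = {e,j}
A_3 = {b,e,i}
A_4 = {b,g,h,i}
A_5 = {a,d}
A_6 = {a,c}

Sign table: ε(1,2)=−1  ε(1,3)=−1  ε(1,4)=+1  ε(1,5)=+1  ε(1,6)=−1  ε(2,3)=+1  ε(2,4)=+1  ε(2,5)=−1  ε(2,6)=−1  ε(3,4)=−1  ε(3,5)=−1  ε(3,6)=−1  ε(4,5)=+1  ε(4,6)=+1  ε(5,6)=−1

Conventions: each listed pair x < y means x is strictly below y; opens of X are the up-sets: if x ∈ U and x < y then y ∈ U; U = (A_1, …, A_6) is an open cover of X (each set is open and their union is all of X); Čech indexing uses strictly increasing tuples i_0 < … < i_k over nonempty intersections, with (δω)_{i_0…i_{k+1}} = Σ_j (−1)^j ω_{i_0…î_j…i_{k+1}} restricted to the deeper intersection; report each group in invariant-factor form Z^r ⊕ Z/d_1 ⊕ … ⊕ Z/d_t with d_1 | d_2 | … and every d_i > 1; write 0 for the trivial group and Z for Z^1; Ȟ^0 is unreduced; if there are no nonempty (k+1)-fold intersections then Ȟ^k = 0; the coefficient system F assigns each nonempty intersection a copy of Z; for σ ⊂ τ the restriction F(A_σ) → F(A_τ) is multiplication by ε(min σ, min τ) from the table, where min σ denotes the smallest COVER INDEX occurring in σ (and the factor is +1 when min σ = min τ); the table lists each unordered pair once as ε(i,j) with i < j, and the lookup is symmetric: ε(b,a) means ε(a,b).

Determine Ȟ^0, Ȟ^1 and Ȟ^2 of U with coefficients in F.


Ȟ^0 = Z, Ȟ^1 = Z^2, Ȟ^2 = 0

nerve of the cover:
  A12={j} A14={g,h} A15={d} A16={c} A23={e} A34={b,i} A56={a}
C dims 6,7; δ0: rk 5, SNF 1^5
Ȟ^0 = (6 − 5) − 0 = 1, so Ȟ^0 ≅ Z
Ȟ^1 = (7 − 0) − 5 = 2, so Ȟ^1 ≅ Z^2
Ȟ^2 = (0 − 0) − 0 = 0, so Ȟ^2 ≅ 0


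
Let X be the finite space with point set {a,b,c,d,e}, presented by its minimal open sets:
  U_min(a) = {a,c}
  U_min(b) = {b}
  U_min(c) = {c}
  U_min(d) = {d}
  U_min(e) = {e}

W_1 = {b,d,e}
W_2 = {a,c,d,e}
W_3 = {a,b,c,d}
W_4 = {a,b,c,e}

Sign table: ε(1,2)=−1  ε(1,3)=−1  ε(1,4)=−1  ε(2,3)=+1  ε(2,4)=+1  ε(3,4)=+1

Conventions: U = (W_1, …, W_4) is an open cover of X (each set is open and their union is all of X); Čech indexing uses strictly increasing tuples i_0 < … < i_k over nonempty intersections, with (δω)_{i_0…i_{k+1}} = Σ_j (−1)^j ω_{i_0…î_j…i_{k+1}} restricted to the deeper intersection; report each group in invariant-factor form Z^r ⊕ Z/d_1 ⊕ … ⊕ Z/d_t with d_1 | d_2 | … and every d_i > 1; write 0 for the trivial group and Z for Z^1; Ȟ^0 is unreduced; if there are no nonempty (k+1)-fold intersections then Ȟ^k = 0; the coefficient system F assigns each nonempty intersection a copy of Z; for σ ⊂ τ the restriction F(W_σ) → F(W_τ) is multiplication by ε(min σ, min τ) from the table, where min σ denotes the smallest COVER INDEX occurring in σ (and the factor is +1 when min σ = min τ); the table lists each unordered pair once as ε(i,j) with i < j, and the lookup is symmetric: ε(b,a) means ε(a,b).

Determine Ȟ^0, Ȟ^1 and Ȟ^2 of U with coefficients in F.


nonempty intersections:
  W12={d,e} W13={b,d} W14={b,e} W23={a,c,d} W24={a,c,e} W34={a,b,c}
  W123={d} W124={e} W134={b} W234={a,c}
C dims 4,6,4; δ0: rk 3, SNF 1^3; δ1: rk 3, SNF 1^3
Ȟ^0: (4−3)−0=1 ⇒ Z
Ȟ^1: (6−3)−3=0 ⇒ 0
Ȟ^2: (4−0)−3=1 ⇒ Z

Ȟ^0 = Z, Ȟ^1 = 0, Ȟ^2 = Z


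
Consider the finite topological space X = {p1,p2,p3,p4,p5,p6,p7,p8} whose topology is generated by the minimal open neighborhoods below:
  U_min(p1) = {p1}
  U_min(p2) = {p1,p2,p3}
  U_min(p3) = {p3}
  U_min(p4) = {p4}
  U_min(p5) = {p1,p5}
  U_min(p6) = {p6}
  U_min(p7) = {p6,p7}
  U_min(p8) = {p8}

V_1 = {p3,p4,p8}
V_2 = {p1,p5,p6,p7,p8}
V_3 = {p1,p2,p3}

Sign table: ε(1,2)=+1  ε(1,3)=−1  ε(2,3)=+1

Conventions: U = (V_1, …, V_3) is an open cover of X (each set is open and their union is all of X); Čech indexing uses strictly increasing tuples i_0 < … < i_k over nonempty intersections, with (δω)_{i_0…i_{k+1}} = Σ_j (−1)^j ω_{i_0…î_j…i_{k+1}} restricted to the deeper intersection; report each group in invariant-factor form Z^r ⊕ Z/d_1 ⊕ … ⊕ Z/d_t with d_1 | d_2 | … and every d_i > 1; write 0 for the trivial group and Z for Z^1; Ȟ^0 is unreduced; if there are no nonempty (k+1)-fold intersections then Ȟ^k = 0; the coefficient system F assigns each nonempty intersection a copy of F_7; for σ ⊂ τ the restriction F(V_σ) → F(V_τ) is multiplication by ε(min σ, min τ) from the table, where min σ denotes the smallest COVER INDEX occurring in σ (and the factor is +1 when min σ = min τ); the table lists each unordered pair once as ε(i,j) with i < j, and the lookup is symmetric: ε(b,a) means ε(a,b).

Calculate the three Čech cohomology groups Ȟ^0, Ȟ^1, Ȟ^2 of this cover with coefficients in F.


Ȟ^0 = 0, Ȟ^1 = 0, Ȟ^2 = 0

nonempty intersections:
  V12={p8} V13={p3} V23={p1}
C dims 3,3; δ0: rk_F7 3
Ȟ^0: (3−3)−0=0 ⇒ 0
Ȟ^1: (3−0)−3=0 ⇒ 0
Ȟ^2: (0−0)−0=0 ⇒ 0


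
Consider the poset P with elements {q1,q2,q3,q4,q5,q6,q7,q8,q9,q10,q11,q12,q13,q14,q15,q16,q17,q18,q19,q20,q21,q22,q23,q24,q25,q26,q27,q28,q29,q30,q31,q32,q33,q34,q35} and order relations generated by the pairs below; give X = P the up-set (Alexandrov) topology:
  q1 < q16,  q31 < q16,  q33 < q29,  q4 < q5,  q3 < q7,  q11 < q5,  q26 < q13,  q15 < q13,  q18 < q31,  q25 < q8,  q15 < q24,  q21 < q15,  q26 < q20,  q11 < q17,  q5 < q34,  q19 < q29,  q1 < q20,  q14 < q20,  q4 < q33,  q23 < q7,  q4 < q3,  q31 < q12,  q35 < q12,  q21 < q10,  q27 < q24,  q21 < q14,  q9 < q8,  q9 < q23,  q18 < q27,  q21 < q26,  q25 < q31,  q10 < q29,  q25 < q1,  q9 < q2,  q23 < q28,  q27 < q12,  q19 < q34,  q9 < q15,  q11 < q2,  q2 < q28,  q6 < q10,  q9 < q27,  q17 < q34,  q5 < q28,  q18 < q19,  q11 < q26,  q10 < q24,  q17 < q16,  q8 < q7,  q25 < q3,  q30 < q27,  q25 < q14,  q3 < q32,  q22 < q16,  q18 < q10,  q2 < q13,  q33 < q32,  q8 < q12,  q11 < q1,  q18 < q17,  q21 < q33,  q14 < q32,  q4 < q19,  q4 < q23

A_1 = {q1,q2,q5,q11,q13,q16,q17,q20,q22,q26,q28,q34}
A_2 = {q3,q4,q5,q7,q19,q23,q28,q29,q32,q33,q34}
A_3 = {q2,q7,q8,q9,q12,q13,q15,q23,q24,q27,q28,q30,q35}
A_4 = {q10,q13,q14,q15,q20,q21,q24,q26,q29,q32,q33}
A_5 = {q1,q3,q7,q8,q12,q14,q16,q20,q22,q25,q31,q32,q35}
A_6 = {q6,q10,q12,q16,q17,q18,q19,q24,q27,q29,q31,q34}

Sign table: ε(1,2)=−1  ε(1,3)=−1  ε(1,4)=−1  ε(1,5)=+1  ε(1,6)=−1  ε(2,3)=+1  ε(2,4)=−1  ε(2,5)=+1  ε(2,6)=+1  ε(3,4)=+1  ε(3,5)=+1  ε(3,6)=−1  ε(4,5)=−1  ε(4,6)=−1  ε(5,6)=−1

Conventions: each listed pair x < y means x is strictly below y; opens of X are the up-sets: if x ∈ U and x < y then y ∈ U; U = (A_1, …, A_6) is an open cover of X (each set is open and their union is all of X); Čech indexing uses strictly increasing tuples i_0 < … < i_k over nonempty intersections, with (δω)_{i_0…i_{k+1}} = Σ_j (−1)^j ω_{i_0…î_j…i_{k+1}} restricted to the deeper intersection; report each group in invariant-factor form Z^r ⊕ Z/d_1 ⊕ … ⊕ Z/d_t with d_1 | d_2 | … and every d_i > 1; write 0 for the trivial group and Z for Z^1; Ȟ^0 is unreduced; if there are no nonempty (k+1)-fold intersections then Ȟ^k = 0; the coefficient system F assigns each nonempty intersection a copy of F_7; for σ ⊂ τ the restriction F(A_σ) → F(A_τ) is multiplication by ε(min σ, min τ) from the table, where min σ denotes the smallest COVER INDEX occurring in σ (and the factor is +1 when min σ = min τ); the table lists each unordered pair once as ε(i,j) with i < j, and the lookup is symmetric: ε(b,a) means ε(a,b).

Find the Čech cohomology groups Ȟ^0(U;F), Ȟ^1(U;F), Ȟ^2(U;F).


nerve simplices:
  A12={q5,q28,q34} A13={q2,q13,q28} A14={q13,q20,q26} A15={q1,q16,q20,q22} A16={q16,q17,q34} A23={q7,q23,q28} A24={q29,q32,q33} A25={q3,q7,q32} A26={q19,q29,q34} A34={q13,q15,q24} A35={q7,q8,q12,q35} A36={q12,q24,q27} A45={q14,q20,q32} A46={q10,q24,q29} A56={q12,q16,q31}
  A123={q28} A126={q34} A134={q13} A145={q20} A156={q16} A235={q7} A245={q32} A246={q29} A346={q24} A356={q12}
C dims 6,15,10; δ0: rk_F7 6; δ1: rk_F7 9
degree 0: 6−6−0 = 0 → Ȟ^0 ≅ 0
degree 1: 15−9−6 = 0 → Ȟ^1 ≅ 0
degree 2: 10−0−9 = 1 → Ȟ^2 ≅ Z/7

Ȟ^0(U;F) ≅ 0; Ȟ^1(U;F) ≅ 0; Ȟ^2(U;F) ≅ Z/7


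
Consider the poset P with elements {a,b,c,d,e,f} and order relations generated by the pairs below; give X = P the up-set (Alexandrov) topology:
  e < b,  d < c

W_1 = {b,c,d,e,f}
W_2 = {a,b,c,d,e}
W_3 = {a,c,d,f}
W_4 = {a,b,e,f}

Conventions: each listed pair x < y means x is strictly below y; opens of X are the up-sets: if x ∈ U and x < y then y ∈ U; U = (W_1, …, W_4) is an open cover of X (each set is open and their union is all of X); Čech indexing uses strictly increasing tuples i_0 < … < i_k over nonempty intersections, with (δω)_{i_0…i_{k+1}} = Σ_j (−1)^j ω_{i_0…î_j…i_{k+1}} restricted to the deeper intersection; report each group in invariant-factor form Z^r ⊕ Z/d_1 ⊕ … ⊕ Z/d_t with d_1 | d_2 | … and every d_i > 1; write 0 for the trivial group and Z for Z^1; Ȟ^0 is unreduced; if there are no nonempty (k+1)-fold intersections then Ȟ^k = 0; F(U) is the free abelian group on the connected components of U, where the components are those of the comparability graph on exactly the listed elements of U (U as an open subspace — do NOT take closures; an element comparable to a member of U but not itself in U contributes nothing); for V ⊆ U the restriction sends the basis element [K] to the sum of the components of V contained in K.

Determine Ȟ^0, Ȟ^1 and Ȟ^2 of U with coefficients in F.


Ȟ^0 ≅ Z^4; Ȟ^1 ≅ 0; Ȟ^2 ≅ 0

nerve of the cover:
  W12={b,c,d,e} W13={c,d,f} W14={b,e,f} W23={a,c,d} W24={a,b,e} W34={a,f}
  W123={c,d} W124={b,e} W134={f} W234={a}
components per intersection:
  W1: {b,e} {c,d} {f}
  W2: {a} {b,e} {c,d}
  W3: {a} {c,d} {f}
  W4: {a} {b,e} {f}
  W12: {b,e} {c,d}
  W13: {c,d} {f}
  W14: {b,e} {f}
  W23: {a} {c,d}
  W24: {a} {b,e}
  W34: {a} {f}
  W123: {c,d}
  W124: {b,e}
  W134: {f}
  W234: {a}
C dims 12,12,4; δ0: rk 8, SNF 1^8; δ1: rk 4, SNF 1^4
Ȟ^0 = (12 − 8) − 0 = 4, so Ȟ^0 ≅ Z^4
Ȟ^1 = (12 − 4) − 8 = 0, so Ȟ^1 ≅ 0
Ȟ^2 = (4 − 0) − 4 = 0, so Ȟ^2 ≅ 0


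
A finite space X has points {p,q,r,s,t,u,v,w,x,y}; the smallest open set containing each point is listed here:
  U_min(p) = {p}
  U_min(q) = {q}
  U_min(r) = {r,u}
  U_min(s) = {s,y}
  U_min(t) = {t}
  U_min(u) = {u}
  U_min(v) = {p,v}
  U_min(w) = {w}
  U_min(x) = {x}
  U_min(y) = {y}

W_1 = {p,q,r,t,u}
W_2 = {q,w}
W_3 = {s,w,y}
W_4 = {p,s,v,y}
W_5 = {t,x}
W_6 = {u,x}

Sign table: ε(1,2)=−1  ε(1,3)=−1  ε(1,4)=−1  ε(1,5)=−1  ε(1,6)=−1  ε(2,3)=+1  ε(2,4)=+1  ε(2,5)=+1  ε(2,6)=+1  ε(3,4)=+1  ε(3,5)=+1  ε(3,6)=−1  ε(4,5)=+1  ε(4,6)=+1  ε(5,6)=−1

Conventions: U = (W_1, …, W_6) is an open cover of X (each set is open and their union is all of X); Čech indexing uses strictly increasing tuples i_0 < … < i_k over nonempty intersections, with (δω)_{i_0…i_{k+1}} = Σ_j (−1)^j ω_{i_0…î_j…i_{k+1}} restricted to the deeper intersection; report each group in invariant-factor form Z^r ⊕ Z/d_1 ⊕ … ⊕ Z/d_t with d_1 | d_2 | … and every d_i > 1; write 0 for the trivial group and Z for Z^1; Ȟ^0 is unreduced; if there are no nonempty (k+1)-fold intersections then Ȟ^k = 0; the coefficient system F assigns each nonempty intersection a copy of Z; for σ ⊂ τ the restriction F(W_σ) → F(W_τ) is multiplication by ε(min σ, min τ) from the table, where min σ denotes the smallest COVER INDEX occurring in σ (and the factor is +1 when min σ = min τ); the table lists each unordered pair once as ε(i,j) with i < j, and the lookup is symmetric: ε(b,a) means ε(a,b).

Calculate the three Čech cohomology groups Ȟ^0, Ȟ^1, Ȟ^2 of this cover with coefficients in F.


Ȟ^0 = 0,  Ȟ^1 = Z ⊕ Z/2,  Ȟ^2 = 0

nerve of the cover:
  W12={q} W14={p} W15={t} W16={u} W23={w} W34={s,y} W56={x}
C dims 6,7; δ0: rk 6, SNF 1^5·2
Ȟ^0 = (6 − 6) − 0 = 0, so Ȟ^0 ≅ 0
Ȟ^1 = (7 − 0) − 6 = 1 plus torsion [2], so Ȟ^1 ≅ Z ⊕ Z/2
Ȟ^2 = (0 − 0) − 0 = 0, so Ȟ^2 ≅ 0
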